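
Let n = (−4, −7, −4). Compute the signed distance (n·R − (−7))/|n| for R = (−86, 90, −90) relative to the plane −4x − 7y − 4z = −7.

n·R − (-7) = 81.
|n| = 9, so the signed distance is 81/9 = 9.

9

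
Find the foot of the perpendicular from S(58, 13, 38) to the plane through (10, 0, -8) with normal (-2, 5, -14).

(52, 28, -4)

n = (-2, 5, -14), |n|² = 225, and n·S − 92 = -675.
t = -675/225 = -3, so the foot is S − t·n = (58, 13, 38) − (-3)·(-2, 5, -14) = (52, 28, -4).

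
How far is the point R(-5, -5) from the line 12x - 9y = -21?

The normal to the line is n = (12, -9) with |n| = 15.
|n·R − (-21)| = |-15 − (-21)| = 6, so the distance is 6/15 = 2/5.

2/5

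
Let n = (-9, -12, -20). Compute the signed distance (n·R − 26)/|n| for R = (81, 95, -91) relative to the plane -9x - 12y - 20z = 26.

-3

n·R − 26 = -75.
|n| = 25, so the signed distance is -75/25 = -3.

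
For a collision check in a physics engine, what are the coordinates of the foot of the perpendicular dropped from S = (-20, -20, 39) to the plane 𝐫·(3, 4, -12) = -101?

(-11, -8, 3)

The perpendicular from S has direction n = (3, 4, -12): r = (-20, -20, 39) + t(3, 4, -12).
Substitute into the plane: n·(S + tn) = -101 gives -608 + 169t = -101, so t = 3.
Foot = (-20, -20, 39) + 3·(3, 4, -12) = (-11, -8, 3).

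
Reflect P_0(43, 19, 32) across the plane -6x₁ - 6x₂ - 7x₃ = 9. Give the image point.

(-17, -41, -38)

With n = (-6, -6, -7), the signed offset is (n·P_0 − 9)/|n|² = -605/121 = -5.
P_0' = P_0 − 2t·n = (43, 19, 32) − (-10)·(-6, -6, -7) = (-17, -41, -38).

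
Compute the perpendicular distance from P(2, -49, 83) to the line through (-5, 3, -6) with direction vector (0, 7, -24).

Direction vector d = (0, 7, -24).
AP = (7, -52, 89); AP·d = -2500, |AP|² = 10674, |d|² = 625.
distance² = |AP|² − (AP·d)²/|d|² = 10674 − 6250000/625 = 674, so the distance is √674.

√674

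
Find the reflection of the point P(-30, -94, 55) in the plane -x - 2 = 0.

(26, -94, 55)

n = (-1, 0, 0), |n|² = 1, n·P − 2 = 28, so t = 28/1 = 28.
Foot F = P − 28·n = (-2, -94, 55); the reflection is 2F − P = (26, -94, 55).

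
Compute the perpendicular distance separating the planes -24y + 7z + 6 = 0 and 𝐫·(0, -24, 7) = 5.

11/25

With common normal n = (0, -24, 7) (|n| = 25), the distance is |(-6) − 5|/|n| = 11/25.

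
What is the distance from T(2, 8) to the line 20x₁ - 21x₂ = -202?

The normal to the line is n = (20, -21) with |n| = 29.
|n·T − (-202)| = |-128 − (-202)| = 74, so the distance is 74/29.

74/29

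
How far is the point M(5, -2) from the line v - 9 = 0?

11

d = |0·5 + 1·(-2) − 9| / √(0 + 1) = |-11|/1 = 11.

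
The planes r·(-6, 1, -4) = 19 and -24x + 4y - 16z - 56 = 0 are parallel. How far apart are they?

5/√53

Divide the second equation by 4 to match normals: -6x + y - 4z = 14.
With common normal n = (-6, 1, -4) (|n| = √53), the distance is |19 − 14|/|n| = 5/√53.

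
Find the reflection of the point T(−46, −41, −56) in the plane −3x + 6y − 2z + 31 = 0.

(-292/7, -347/7, -372/7)

With n = (−3, 6, −2), the signed offset is (n·T − (-31))/|n|² = 35/49 = 5/7.
T' = T − 2t·n = (−46, −41, −56) − (10/7)·(−3, 6, −2) = (−292/7, −347/7, −372/7).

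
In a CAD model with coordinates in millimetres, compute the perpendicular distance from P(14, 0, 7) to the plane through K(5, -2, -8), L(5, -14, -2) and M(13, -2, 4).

5√14/14

KL = (0, -12, 6) and KM = (8, 0, 12), so a normal is n = KL × KM = (-144, 48, 96).
d = |(-144)·14 + 48·0 + 96·7 − (-1584)| / √(20736 + 2304 + 9216) = |240| / (48√14) = 5/√14.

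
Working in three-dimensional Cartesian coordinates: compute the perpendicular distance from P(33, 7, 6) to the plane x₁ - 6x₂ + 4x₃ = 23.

8/√53

Normal vector n = (1, -6, 4), and n·(33, 7, 6) - 23 = -8.
|n| = √(1 + 36 + 16) = √53, so the distance is |-8|/√53 = 8√53/53.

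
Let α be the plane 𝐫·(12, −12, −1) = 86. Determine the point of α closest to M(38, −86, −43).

(-22, -26, -38)

The perpendicular from M has direction n = (12, −12, −1): r = (38, −86, −43) + t(12, −12, −1).
Substitute into the plane: n·(M + tn) = 86 gives 1531 + 289t = 86, so t = -5.
Foot = (38, −86, −43) + (-5)·(12, −12, −1) = (−22, −26, −38).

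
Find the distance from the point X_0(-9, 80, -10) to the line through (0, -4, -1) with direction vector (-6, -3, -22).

3√802

Direction vector d = (-6, -3, -22).
AP = (-9, 84, -9); AP·d = 0, |AP|² = 7218, |d|² = 529.
distance² = |AP|² − (AP·d)²/|d|² = 7218 − 0/529 = 7218, so the distance is 3√802.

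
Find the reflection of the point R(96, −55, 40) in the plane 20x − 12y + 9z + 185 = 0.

(-104, 65, -50)

With n = (20, −12, 9), the signed offset is (n·R − (-185))/|n|² = 3125/625 = 5.
R' = R − 2t·n = (96, −55, 40) − 10·(20, −12, 9) = (−104, 65, −50).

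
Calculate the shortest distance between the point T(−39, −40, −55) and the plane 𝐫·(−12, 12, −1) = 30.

d = |(-12)·(-39) + 12·(-40) + (-1)·(-55) − 30| / √(144 + 144 + 1) = |13| / 17 = 13/17.

13/17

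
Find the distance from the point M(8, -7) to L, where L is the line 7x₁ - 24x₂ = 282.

d = |7·8 + (-24)·(-7) − 282| / √(49 + 576) = |-58|/25 = 58/25.

58/25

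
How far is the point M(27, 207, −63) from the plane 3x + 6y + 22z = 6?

3

n = (3, 6, 22); n·P − 6 = -69; |n| = 23; distance = 69/23 = 3.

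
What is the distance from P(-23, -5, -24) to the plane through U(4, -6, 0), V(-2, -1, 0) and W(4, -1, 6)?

UV = (-6, 5, 0) and UW = (0, 5, 6), so a normal is n = UV × UW = (30, 36, -30).
Then n·(-23, -5, -24) - (-96) = -54.
|n| = √(900 + 1296 + 900) = 6√86, so the distance is |-54|/(6√86) = 9√86/86.

9√86/86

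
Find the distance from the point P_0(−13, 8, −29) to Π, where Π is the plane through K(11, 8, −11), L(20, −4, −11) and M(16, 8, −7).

3√2/5

KL = (9, −12, 0) and KM = (5, 0, 4), so a normal is n = KL × KM = (−48, −36, 60).
d = |(-48)·(-13) + (-36)·8 + 60·(-29) − (-1476)| / √(2304 + 1296 + 3600) = |72| / (60√2) = 3√2/5.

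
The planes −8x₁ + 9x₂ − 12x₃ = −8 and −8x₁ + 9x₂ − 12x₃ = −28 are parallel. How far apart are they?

Both planes have normal n = (−8, 9, −12), |n| = 17. Any point on the first plane is at distance |(-28) − (-8)|/|n| = 20/17 from the second.

20/17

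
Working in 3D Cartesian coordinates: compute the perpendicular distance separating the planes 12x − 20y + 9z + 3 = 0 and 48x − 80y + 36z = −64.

Divide the second equation by 4 to match normals: 12x − 20y + 9z = -16.
Both planes have normal n = (12, −20, 9), |n| = 25. Any point on the first plane is at distance |(-16) − (-3)|/|n| = 13/25 from the second.

13/25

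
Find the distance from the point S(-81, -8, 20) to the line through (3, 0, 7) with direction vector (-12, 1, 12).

Direction vector d = (-12, 1, 12).
AP = (-84, -8, 13); AP·d = 1156, |AP|² = 7289, |d|² = 289.
distance² = |AP|² − (AP·d)²/|d|² = 7289 − 1336336/289 = 2665, so the distance is √2665.

√2665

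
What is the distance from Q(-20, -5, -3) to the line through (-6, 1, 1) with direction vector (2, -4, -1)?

2√62

Direction vector d = (2, -4, -1).
AP = (-14, -6, -4), and AP × d = (-10, -22, 68).
|AP × d|² = 5208 and |d|² = 21, so the distance is √(5208/21) = √248 = 2√62.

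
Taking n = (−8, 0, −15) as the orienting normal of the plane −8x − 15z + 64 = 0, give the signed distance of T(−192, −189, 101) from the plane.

5

n·T − (-64) = 85.
|n| = 17, so the signed distance is 85/17 = 5.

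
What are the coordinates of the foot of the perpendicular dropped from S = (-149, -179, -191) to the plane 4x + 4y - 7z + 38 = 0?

(-1369/9, -1639/9, -1670/9)

n = (4, 4, -7), |n|² = 81, and n·S − (-38) = 63.
t = 63/81 = 7/9, so the foot is S − t·n = (-149, -179, -191) − (7/9)·(4, 4, -7) = (-1369/9, -1639/9, -1670/9).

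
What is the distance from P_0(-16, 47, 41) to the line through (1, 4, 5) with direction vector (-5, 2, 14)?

√1409

Direction vector d = (-5, 2, 14).
AP = (-17, 43, 36); AP·d = 675, |AP|² = 3434, |d|² = 225.
distance² = |AP|² − (AP·d)²/|d|² = 3434 − 455625/225 = 1409, so the distance is √1409.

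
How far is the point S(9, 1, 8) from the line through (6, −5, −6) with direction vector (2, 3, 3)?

√43

Direction vector d = (2, 3, 3).
AP = (3, 6, 14), and AP × d = (−24, 19, −3).
|AP × d|² = 946 and |d|² = 22, so the distance is √(946/22) = √43.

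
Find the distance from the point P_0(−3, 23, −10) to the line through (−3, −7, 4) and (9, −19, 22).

A direction vector is d = (12, −12, 18).
AP = (0, 30, −14); AP·d = -612, |AP|² = 1096, |d|² = 612.
distance² = |AP|² − (AP·d)²/|d|² = 1096 − 374544/612 = 484, so the distance is 22.

22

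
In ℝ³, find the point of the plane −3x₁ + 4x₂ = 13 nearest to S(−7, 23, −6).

(5, 7, -6)

The perpendicular from S has direction n = (−3, 4, 0): r = (−7, 23, −6) + t(−3, 4, 0).
Substitute into the plane: n·(S + tn) = 13 gives 113 + 25t = 13, so t = -4.
Foot = (−7, 23, −6) + (-4)·(−3, 4, 0) = (5, 7, −6).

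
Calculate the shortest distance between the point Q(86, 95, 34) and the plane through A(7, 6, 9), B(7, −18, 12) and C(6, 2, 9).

AB = (0, −24, 3) and AC = (−1, −4, 0), so a normal is n = AB × AC = (12, −3, −24).
d = |12·86 + (-3)·95 + (-24)·34 − (-150)| / √(144 + 9 + 576) = |81| / 27 = 3.

3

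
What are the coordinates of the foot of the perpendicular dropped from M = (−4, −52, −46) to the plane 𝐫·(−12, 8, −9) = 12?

The perpendicular from M has direction n = (−12, 8, −9): r = (−4, −52, −46) + t(−12, 8, −9).
Substitute into the plane: n·(M + tn) = 12 gives 46 + 289t = 12, so t = -2/17.
Foot = (−4, −52, −46) + (-2/17)·(−12, 8, −9) = (−44/17, −900/17, −764/17).

(-44/17, -900/17, -764/17)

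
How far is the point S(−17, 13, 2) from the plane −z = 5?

7

Normal vector n = (0, 0, −1), and n·(−17, 13, 2) − 5 = −7.
|n| = √(0 + 0 + 1) = 1, so the distance is |-7|/1 = 7.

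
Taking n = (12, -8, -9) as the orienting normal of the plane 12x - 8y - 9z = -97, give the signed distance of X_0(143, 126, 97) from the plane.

n·X_0 − (-97) = -68.
|n| = 17, so the signed distance is -68/17 = -4.

-4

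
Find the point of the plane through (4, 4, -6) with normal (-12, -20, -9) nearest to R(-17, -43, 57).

The perpendicular from R has direction n = (-12, -20, -9): r = (-17, -43, 57) + λ(-12, -20, -9).
Substitute into the plane: n·(R + λn) = -74 gives 551 + 625λ = -74, so λ = -1.
Foot = (-17, -43, 57) + (-1)·(-12, -20, -9) = (-5, -23, 66).

(-5, -23, 66)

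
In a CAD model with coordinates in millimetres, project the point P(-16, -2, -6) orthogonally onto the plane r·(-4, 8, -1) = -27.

n = (-4, 8, -1), |n|² = 81, and n·P − (-27) = 81.
t = 81/81 = 1, so the foot is P − t·n = (-16, -2, -6) − 1·(-4, 8, -1) = (-12, -10, -5).

(-12, -10, -5)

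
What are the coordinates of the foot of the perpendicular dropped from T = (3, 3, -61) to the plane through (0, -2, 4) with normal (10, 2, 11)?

The perpendicular from T has direction n = (10, 2, 11): r = (3, 3, -61) + t(10, 2, 11).
Substitute into the plane: n·(T + tn) = 40 gives -635 + 225t = 40, so t = 3.
Foot = (3, 3, -61) + 3·(10, 2, 11) = (33, 9, -28).

(33, 9, -28)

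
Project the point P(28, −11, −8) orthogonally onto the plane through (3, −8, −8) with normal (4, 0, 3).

(12, -11, -20)

The perpendicular from P has direction n = (4, 0, 3): r = (28, −11, −8) + λ(4, 0, 3).
Substitute into the plane: n·(P + λn) = -12 gives 88 + 25λ = -12, so λ = -4.
Foot = (28, −11, −8) + (-4)·(4, 0, 3) = (12, −11, −20).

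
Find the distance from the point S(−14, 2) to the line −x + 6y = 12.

d = |(-1)·(-14) + 6·2 − 12| / √(1 + 36) = |14|/√37 = 14√37/37.

14/√37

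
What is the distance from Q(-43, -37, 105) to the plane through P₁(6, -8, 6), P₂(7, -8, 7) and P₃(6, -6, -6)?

13√38/19

P₁P₂ = (1, 0, 1) and P₁P₃ = (0, 2, -12), so a normal is n = P₁P₂ × P₁P₃ = (-2, 12, 2).
Then n·(-43, -37, 105) - (-96) = -52.
|n| = √(4 + 144 + 4) = 2√38, so the distance is |-52|/(2√38) = 13√38/19.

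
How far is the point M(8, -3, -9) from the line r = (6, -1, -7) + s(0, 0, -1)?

Direction vector d = (0, 0, -1).
AP = (2, -2, -2), and AP × d = (2, 2, 0).
|AP × d|² = 8 and |d|² = 1, so the distance is √8 = 2√2.

2√2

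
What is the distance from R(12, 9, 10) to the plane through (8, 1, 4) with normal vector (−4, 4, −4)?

The plane has equation n·(r − (8, 1, 4)) = 0, i.e. n·r = -44.
d = |(-4)·12 + 4·9 + (-4)·10 − (-44)| / √(16 + 16 + 16) = |-8| / (4√3) = 2√3/3.

2√3/3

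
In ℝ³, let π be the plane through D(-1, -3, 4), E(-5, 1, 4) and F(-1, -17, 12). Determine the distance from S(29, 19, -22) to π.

DE = (-4, 4, 0) and DF = (0, -14, 8), so a normal is n = DE × DF = (32, 32, 56).
Then n·(29, 19, -22) - 96 = 208.
|n| = √(1024 + 1024 + 3136) = 72, so the distance is |208|/72 = 26/9.

26/9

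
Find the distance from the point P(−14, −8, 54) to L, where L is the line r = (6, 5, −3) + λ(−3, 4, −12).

Direction vector d = (−3, 4, −12).
AP = (−20, −13, 57); AP·d = -676, |AP|² = 3818, |d|² = 169.
distance² = |AP|² − (AP·d)²/|d|² = 3818 − 456976/169 = 1114, so the distance is √1114.

√1114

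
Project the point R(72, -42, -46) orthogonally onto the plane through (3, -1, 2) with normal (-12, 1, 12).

(12, -37, 14)

The perpendicular from R has direction n = (-12, 1, 12): r = (72, -42, -46) + μ(-12, 1, 12).
Substitute into the plane: n·(R + μn) = -13 gives -1458 + 289μ = -13, so μ = 5.
Foot = (72, -42, -46) + 5·(-12, 1, 12) = (12, -37, 14).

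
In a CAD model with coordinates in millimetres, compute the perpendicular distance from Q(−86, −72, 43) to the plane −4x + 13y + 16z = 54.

d = |(-4)·(-86) + 13·(-72) + 16·43 − 54| / √(16 + 169 + 256) = |42| / 21 = 2.

2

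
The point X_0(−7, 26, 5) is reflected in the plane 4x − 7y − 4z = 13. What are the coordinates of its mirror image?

With n = (4, −7, −4), the signed offset is (n·X_0 − 13)/|n|² = -243/81 = -3.
X_0' = X_0 − 2t·n = (−7, 26, 5) − (-6)·(4, −7, −4) = (17, −16, −19).

(17, -16, -19)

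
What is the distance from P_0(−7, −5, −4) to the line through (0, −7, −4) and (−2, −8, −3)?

A direction vector is d = (−2, −1, 1).
AP = (−7, 2, 0), and AP × d = (2, 7, 11).
|AP × d|² = 174 and |d|² = 6, so the distance is √(174/6) = √29.

√29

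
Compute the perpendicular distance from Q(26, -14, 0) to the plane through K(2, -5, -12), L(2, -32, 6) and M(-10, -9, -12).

6/11

KL = (0, -27, 18) and KM = (-12, -4, 0), so a normal is n = KL × KM = (72, -216, -324).
n = (72, -216, -324); n·P − 5112 = -216; |n| = 396; distance = 216/396 = 6/11.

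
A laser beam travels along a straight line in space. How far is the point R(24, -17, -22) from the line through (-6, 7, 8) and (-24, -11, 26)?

18√6

A direction vector is d = (-18, -18, 18).
AP = (30, -24, -30), and AP × d = (-972, 0, -972).
|AP × d|² = 1889568 and |d|² = 972, so the distance is √(1889568/972) = √1944 = 18√6.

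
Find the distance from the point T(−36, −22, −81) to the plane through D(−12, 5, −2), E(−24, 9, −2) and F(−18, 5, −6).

DE = (−12, 4, 0) and DF = (−6, 0, −4), so a normal is n = DE × DF = (−16, −48, 24).
Then n·(−36, −22, −81) − (−96) = −216.
|n| = √(256 + 2304 + 576) = 56, so the distance is |-216|/56 = 27/7.

27/7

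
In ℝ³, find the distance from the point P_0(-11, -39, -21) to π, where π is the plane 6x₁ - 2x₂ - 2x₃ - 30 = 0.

d = |6·(-11) + (-2)·(-39) + (-2)·(-21) − 30| / √(36 + 4 + 4) = |24| / (2√11) = 12/√11.

12/√11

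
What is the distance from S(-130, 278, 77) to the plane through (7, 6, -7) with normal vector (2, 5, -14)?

6

The plane has equation n·(r − (7, 6, -7)) = 0, i.e. n·r = 142.
Then n·(-130, 278, 77) - 142 = -90.
|n| = √(4 + 25 + 196) = 15, so the distance is |-90|/15 = 6.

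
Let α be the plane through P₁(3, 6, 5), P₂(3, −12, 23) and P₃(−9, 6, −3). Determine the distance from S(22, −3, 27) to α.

P₁P₂ = (0, −18, 18) and P₁P₃ = (−12, 0, −8), so a normal is n = P₁P₂ × P₁P₃ = (144, −216, −216).
d = |144·22 + (-216)·(-3) + (-216)·27 − (-1944)| / √(20736 + 46656 + 46656) = |-72| / (72√22) = 1/√22.

√22/22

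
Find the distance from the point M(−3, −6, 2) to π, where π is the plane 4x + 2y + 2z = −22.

Normal vector n = (4, 2, 2), and n·(−3, −6, 2) − (−22) = 2.
|n| = √(16 + 4 + 4) = 2√6, so the distance is |2|/(2√6) = 1/√6.

1/√6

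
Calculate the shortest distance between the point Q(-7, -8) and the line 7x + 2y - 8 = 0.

73√53/53

The normal to the line is n = (7, 2) with |n| = √53.
|n·Q − 8| = |-65 − 8| = 73, so the distance is 73/√53.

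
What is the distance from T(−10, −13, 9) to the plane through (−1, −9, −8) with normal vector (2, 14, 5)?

The plane has equation n·(r − (−1, −9, −8)) = 0, i.e. n·r = -168.
Then n·(−10, −13, 9) − (−168) = 11.
|n| = √(4 + 196 + 25) = 15, so the distance is |11|/15 = 11/15.

11/15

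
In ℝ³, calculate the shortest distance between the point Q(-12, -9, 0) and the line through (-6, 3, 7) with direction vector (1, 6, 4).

√17

Direction vector d = (1, 6, 4).
AP = (-6, -12, -7); AP·d = -106, |AP|² = 229, |d|² = 53.
distance² = |AP|² − (AP·d)²/|d|² = 229 − 11236/53 = 17, so the distance is √17.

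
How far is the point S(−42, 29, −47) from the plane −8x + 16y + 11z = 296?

13/21

n = (−8, 16, 11); n·P − 296 = -13; |n| = 21; distance = 13/21.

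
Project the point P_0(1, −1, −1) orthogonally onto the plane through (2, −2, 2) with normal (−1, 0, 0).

The perpendicular from P_0 has direction n = (−1, 0, 0): r = (1, −1, −1) + t(−1, 0, 0).
Substitute into the plane: n·(P_0 + tn) = -2 gives -1 + 1t = -2, so t = -1.
Foot = (1, −1, −1) + (-1)·(−1, 0, 0) = (2, −1, −1).

(2, -1, -1)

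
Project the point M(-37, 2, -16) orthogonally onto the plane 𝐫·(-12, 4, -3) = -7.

The perpendicular from M has direction n = (-12, 4, -3): r = (-37, 2, -16) + μ(-12, 4, -3).
Substitute into the plane: n·(M + μn) = -7 gives 500 + 169μ = -7, so μ = -3.
Foot = (-37, 2, -16) + (-3)·(-12, 4, -3) = (-1, -10, -7).

(-1, -10, -7)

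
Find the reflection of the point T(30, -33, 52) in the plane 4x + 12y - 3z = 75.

(54, 39, 34)

n = (4, 12, -3), |n|² = 169, n·T − 75 = -507, so t = -507/169 = -3.
Foot F = T − (-3)·n = (42, 3, 43); the reflection is 2F − T = (54, 39, 34).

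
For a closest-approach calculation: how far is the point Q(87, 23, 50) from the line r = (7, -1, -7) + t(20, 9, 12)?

Direction vector d = (20, 9, 12).
AP = (80, 24, 57); AP·d = 2500, |AP|² = 10225, |d|² = 625.
distance² = |AP|² − (AP·d)²/|d|² = 10225 − 6250000/625 = 225, so the distance is 15.

15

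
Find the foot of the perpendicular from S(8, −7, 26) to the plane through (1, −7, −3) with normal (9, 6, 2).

The perpendicular from S has direction n = (9, 6, 2): r = (8, −7, 26) + λ(9, 6, 2).
Substitute into the plane: n·(S + λn) = -39 gives 82 + 121λ = -39, so λ = -1.
Foot = (8, −7, 26) + (-1)·(9, 6, 2) = (−1, −13, 24).

(-1, -13, 24)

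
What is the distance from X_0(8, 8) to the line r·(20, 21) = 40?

The normal to the line is n = (20, 21) with |n| = 29.
|n·X_0 − 40| = |328 − 40| = 288, so the distance is 288/29.

288/29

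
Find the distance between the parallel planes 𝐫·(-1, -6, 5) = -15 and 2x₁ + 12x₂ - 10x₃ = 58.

Divide the second equation by -2 to match normals: -x₁ - 6x₂ + 5x₃ = -29.
With common normal n = (-1, -6, 5) (|n| = √62), the distance is |(-15) − (-29)|/|n| = 14/√62 = 7√62/31.

7√62/31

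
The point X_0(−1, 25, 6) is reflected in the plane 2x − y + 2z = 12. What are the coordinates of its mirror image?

(11, 19, 18)

With n = (2, −1, 2), the signed offset is (n·X_0 − 12)/|n|² = -27/9 = -3.
X_0' = X_0 − 2t·n = (−1, 25, 6) − (-6)·(2, −1, 2) = (11, 19, 18).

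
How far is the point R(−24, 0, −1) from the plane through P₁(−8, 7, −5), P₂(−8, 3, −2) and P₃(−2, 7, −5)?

P₁P₂ = (0, −4, 3) and P₁P₃ = (6, 0, 0), so a normal is n = P₁P₂ × P₁P₃ = (0, 18, 24).
Then n·(−24, 0, −1) − 6 = −30.
|n| = √(0 + 324 + 576) = 30, so the distance is |-30|/30 = 1.

1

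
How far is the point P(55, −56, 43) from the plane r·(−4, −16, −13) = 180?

Normal vector n = (−4, −16, −13), and n·(55, −56, 43) − 180 = −63.
|n| = √(16 + 256 + 169) = 21, so the distance is |-63|/21 = 3.

3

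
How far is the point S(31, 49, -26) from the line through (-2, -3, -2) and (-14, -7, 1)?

3√185

A direction vector is d = (-12, -4, 3).
AP = (33, 52, -24); AP·d = -676, |AP|² = 4369, |d|² = 169.
distance² = |AP|² − (AP·d)²/|d|² = 4369 − 456976/169 = 1665, so the distance is 3√185.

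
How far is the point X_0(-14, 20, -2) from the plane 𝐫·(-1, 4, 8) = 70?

8/9

n = (-1, 4, 8); n·P − 70 = 8; |n| = 9; distance = 8/9.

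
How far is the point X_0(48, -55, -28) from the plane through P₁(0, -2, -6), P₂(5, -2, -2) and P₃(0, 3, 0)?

16/√77

P₁P₂ = (5, 0, 4) and P₁P₃ = (0, 5, 6), so a normal is n = P₁P₂ × P₁P₃ = (-20, -30, 25).
d = |(-20)·48 + (-30)·(-55) + 25·(-28) − (-90)| / √(400 + 900 + 625) = |80| / (5√77) = 16√77/77.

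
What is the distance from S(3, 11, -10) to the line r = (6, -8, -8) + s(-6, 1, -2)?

3√37

Direction vector d = (-6, 1, -2).
AP = (-3, 19, -2); AP·d = 41, |AP|² = 374, |d|² = 41.
distance² = |AP|² − (AP·d)²/|d|² = 374 − 1681/41 = 333, so the distance is 3√37.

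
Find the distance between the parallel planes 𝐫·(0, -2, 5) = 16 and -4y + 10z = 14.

Divide the second equation by 2 to match normals: -2y + 5z = 7.
With common normal n = (0, -2, 5) (|n| = √29), the distance is |16 − 7|/|n| = 9/√29.

9√29/29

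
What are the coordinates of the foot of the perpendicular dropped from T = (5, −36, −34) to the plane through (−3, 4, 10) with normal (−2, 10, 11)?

(-3, 4, 10)

The perpendicular from T has direction n = (−2, 10, 11): r = (5, −36, −34) + t(−2, 10, 11).
Substitute into the plane: n·(T + tn) = 156 gives -744 + 225t = 156, so t = 4.
Foot = (5, −36, −34) + 4·(−2, 10, 11) = (−3, 4, 10).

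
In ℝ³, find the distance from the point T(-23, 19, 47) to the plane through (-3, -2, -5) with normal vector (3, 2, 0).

The plane has equation n·(r − (-3, -2, -5)) = 0, i.e. n·r = -13.
Then n·(-23, 19, 47) - (-13) = -18.
|n| = √(9 + 4 + 0) = √13, so the distance is |-18|/√13 = 18/√13.

18/√13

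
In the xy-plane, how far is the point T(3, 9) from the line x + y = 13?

The normal to the line is n = (1, 1) with |n| = √2.
|n·T − 13| = |12 − 13| = 1, so the distance is 1/√2 = √2/2.

√2/2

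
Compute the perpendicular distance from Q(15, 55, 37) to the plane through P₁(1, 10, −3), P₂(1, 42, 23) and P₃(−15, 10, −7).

1/21

P₁P₂ = (0, 32, 26) and P₁P₃ = (−16, 0, −4), so a normal is n = P₁P₂ × P₁P₃ = (−128, −416, 512).
n = (−128, −416, 512); n·P − (-5824) = -32; |n| = 672; distance = 32/672 = 1/21.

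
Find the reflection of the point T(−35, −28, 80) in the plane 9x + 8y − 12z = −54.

(55, 52, -40)

n = (9, 8, −12), |n|² = 289, n·T − (-54) = -1445, so t = -1445/289 = -5.
Foot F = T − (-5)·n = (10, 12, 20); the reflection is 2F − T = (55, 52, −40).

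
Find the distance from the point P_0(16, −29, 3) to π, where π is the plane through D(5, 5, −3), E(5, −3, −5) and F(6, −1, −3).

8√53/53

DE = (0, −8, −2) and DF = (1, −6, 0), so a normal is n = DE × DF = (−12, −2, 8).
n = (−12, −2, 8); n·P − (-94) = -16; |n| = 2√53; distance = 16/(2√53) = 8√53/53.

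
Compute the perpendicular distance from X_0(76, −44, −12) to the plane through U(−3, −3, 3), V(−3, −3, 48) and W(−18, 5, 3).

1

UV = (0, 0, 45) and UW = (−15, 8, 0), so a normal is n = UV × UW = (−360, −675, 0).
Then n·(76, −44, −12) − 3105 = −765.
|n| = √(129600 + 455625 + 0) = 765, so the distance is |-765|/765 = 1.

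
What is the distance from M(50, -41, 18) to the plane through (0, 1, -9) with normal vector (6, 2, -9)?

The plane has equation n·(r − (0, 1, -9)) = 0, i.e. n·r = 83.
Then n·(50, -41, 18) - 83 = -27.
|n| = √(36 + 4 + 81) = 11, so the distance is |-27|/11 = 27/11.

27/11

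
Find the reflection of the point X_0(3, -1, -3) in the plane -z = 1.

n = (0, 0, -1), |n|² = 1, n·X_0 − 1 = 2, so t = 2/1 = 2.
Foot F = X_0 − 2·n = (3, -1, -1); the reflection is 2F − X_0 = (3, -1, 1).

(3, -1, 1)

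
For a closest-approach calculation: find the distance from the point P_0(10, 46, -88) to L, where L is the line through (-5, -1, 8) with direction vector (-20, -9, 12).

5√241

Direction vector d = (-20, -9, 12).
AP = (15, 47, -96), and AP × d = (-300, 1740, 805).
|AP × d|² = 3765625 and |d|² = 625, so the distance is √(3765625/625) = √6025 = 5√241.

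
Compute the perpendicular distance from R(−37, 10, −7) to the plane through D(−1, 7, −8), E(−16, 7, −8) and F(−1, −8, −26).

13√61/61

DE = (−15, 0, 0) and DF = (0, −15, −18), so a normal is n = DE × DF = (0, −270, 225).
n = (0, −270, 225); n·P − (-3690) = -585; |n| = 45√61; distance = 585/(45√61) = 13/√61.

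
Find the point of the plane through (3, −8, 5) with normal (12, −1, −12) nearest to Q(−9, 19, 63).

The perpendicular from Q has direction n = (12, −1, −12): r = (−9, 19, 63) + μ(12, −1, −12).
Substitute into the plane: n·(Q + μn) = -16 gives -883 + 289μ = -16, so μ = 3.
Foot = (−9, 19, 63) + 3·(12, −1, −12) = (27, 16, 27).

(27, 16, 27)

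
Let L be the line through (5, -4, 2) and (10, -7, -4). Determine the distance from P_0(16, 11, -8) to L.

A direction vector is d = (5, -3, -6).
AP = (11, 15, -10); AP·d = 70, |AP|² = 446, |d|² = 70.
distance² = |AP|² − (AP·d)²/|d|² = 446 − 4900/70 = 376, so the distance is 2√94.

2√94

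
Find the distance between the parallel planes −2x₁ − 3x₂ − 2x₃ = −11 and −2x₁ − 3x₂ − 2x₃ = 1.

With common normal n = (−2, −3, −2) (|n| = √17), the distance is |(-11) − 1|/|n| = 12/√17 = 12√17/17.

12/√17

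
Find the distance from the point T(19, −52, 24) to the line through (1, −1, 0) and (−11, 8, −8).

30

A direction vector is d = (−12, 9, −8).
AP = (18, −51, 24), and AP × d = (192, −144, −450).
|AP × d|² = 260100 and |d|² = 289, so the distance is √(260100/289) = √900 = 30.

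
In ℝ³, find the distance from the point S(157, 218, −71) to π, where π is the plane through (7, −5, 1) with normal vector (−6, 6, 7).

The plane has equation n·(r − (7, −5, 1)) = 0, i.e. n·r = -65.
n = (−6, 6, 7); n·P − (-65) = -66; |n| = 11; distance = 66/11 = 6.

6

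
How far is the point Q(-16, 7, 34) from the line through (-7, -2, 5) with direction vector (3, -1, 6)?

Direction vector d = (3, -1, 6).
AP = (-9, 9, 29), and AP × d = (83, 141, -18).
|AP × d|² = 27094 and |d|² = 46, so the distance is √(27094/46) = √589.

√589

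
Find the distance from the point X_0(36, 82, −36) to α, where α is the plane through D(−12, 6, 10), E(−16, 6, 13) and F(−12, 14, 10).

DE = (−4, 0, 3) and DF = (0, 8, 0), so a normal is n = DE × DF = (−24, 0, −32).
Then n·(36, 82, −36) − (−32) = 320.
|n| = √(576 + 0 + 1024) = 40, so the distance is |320|/40 = 8.

8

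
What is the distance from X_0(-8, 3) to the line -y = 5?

8

The normal to the line is n = (0, -1) with |n| = 1.
|n·X_0 − 5| = |-3 − 5| = 8, so the distance is 8/1 = 8.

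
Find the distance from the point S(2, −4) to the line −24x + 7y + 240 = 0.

d = |(-24)·2 + 7·(-4) − (-240)| / √(576 + 49) = |164|/25 = 164/25.

164/25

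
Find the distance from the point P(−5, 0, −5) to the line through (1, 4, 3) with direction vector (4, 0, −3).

2√29

Direction vector d = (4, 0, −3).
AP = (−6, −4, −8), and AP × d = (12, −50, 16).
|AP × d|² = 2900 and |d|² = 25, so the distance is √(2900/25) = √116 = 2√29.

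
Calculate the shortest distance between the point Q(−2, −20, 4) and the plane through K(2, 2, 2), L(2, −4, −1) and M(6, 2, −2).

6

KL = (0, −6, −3) and KM = (4, 0, −4), so a normal is n = KL × KM = (24, −12, 24).
n = (24, −12, 24); n·P − 72 = 216; |n| = 36; distance = 216/36 = 6.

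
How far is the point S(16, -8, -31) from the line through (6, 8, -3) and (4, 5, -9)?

2√89

A direction vector is d = (-2, -3, -6).
AP = (10, -16, -28); AP·d = 196, |AP|² = 1140, |d|² = 49.
distance² = |AP|² − (AP·d)²/|d|² = 1140 − 38416/49 = 356, so the distance is 2√89.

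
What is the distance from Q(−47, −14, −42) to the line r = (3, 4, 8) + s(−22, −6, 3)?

Direction vector d = (−22, −6, 3).
AP = (−50, −18, −50); AP·d = 1058, |AP|² = 5324, |d|² = 529.
distance² = |AP|² − (AP·d)²/|d|² = 5324 − 1119364/529 = 3208, so the distance is 2√802.

2√802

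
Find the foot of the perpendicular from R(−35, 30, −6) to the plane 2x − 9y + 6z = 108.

The perpendicular from R has direction n = (2, −9, 6): r = (−35, 30, −6) + λ(2, −9, 6).
Substitute into the plane: n·(R + λn) = 108 gives -376 + 121λ = 108, so λ = 4.
Foot = (−35, 30, −6) + 4·(2, −9, 6) = (−27, −6, 18).

(-27, -6, 18)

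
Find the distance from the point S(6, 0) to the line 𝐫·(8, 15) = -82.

d = |8·6 + 15·0 − (-82)| / √(64 + 225) = |130|/17 = 130/17.

130/17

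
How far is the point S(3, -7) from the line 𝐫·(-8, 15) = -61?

4

d = |(-8)·3 + 15·(-7) − (-61)| / √(64 + 225) = |-68|/17 = 4.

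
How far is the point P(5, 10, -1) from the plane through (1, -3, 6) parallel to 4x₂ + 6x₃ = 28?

5√13/13

Parallel planes share the normal n = (0, 4, 6); since (1, -3, 6) lies on the plane, its equation is 4x₂ + 6x₃ = 24.
Then n·(5, 10, -1) - 24 = 10.
|n| = √(0 + 16 + 36) = 2√13, so the distance is |10|/(2√13) = 5/√13.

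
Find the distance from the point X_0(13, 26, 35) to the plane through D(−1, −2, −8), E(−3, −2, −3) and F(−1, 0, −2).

12/√65

DE = (−2, 0, 5) and DF = (0, 2, 6), so a normal is n = DE × DF = (−10, 12, −4).
Then n·(13, 26, 35) − 18 = 24.
|n| = √(100 + 144 + 16) = 2√65, so the distance is |24|/(2√65) = 12√65/65.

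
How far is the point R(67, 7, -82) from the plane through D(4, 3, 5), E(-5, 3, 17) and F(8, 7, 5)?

25/√41

DE = (-9, 0, 12) and DF = (4, 4, 0), so a normal is n = DE × DF = (-48, 48, -36).
Then n·(67, 7, -82) - (-228) = 300.
|n| = √(2304 + 2304 + 1296) = 12√41, so the distance is |300|/(12√41) = 25/√41.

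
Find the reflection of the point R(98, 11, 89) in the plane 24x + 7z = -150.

(-142, 11, 19)

n = (24, 0, 7), |n|² = 625, n·R − (-150) = 3125, so t = 3125/625 = 5.
Foot F = R − 5·n = (-22, 11, 54); the reflection is 2F − R = (-142, 11, 19).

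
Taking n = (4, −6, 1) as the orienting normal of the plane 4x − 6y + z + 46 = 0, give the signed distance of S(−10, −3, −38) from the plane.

n·S − (-46) = -14.
|n| = √53, so the signed distance is -14/√53.

-14/√53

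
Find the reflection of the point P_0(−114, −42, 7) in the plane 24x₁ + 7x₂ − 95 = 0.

(126, 28, 7)

With n = (24, 7, 0), the signed offset is (n·P_0 − 95)/|n|² = -3125/625 = -5.
P_0' = P_0 − 2t·n = (−114, −42, 7) − (-10)·(24, 7, 0) = (126, 28, 7).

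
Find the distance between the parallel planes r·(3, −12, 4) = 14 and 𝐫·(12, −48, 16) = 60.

Divide the second equation by 4 to match normals: 3x₁ − 12x₂ + 4x₃ = 15.
Both planes have normal n = (3, −12, 4), |n| = 13. Any point on the first plane is at distance |15 − 14|/|n| = 1/13 from the second.

1/13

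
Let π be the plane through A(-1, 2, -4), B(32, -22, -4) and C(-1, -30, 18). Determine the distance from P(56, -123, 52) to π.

AB = (33, -24, 0) and AC = (0, -32, 22), so a normal is n = AB × AC = (-528, -726, -1056).
Then n·(56, -123, 52) - 3300 = 1518.
|n| = √(278784 + 527076 + 1115136) = 1386, so the distance is |1518|/1386 = 23/21.

23/21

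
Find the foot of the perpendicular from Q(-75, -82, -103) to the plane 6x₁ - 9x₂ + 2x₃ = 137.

(-795/11, -947/11, -1123/11)

n = (6, -9, 2), |n|² = 121, and n·Q − 137 = -55.
t = -55/121 = -5/11, so the foot is Q − t·n = (-75, -82, -103) − (-5/11)·(6, -9, 2) = (-795/11, -947/11, -1123/11).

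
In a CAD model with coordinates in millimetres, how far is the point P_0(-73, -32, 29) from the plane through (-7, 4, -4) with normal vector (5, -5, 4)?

3√66/11

The plane has equation n·(r − (-7, 4, -4)) = 0, i.e. n·r = -71.
Then n·(-73, -32, 29) - (-71) = -18.
|n| = √(25 + 25 + 16) = √66, so the distance is |-18|/√66 = 3√66/11.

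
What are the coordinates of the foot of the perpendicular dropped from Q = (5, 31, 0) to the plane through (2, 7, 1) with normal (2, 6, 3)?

The perpendicular from Q has direction n = (2, 6, 3): r = (5, 31, 0) + t(2, 6, 3).
Substitute into the plane: n·(Q + tn) = 49 gives 196 + 49t = 49, so t = -3.
Foot = (5, 31, 0) + (-3)·(2, 6, 3) = (−1, 13, −9).

(-1, 13, -9)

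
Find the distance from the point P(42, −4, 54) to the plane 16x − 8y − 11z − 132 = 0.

22/21

Normal vector n = (16, −8, −11), and n·(42, −4, 54) − 132 = −22.
|n| = √(256 + 64 + 121) = 21, so the distance is |-22|/21 = 22/21.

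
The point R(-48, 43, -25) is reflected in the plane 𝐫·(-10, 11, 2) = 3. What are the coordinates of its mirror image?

n = (-10, 11, 2), |n|² = 225, n·R − 3 = 900, so t = 900/225 = 4.
Foot F = R − 4·n = (-8, -1, -33); the reflection is 2F − R = (32, -45, -41).

(32, -45, -41)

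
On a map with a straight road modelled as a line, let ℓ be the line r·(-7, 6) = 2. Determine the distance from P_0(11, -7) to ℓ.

121√85/85

The normal to the line is n = (-7, 6) with |n| = √85.
|n·P_0 − 2| = |-119 − 2| = 121, so the distance is 121/√85 = 121√85/85.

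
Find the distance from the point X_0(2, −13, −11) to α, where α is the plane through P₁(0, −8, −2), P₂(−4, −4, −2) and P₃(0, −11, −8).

1

P₁P₂ = (−4, 4, 0) and P₁P₃ = (0, −3, −6), so a normal is n = P₁P₂ × P₁P₃ = (−24, −24, 12).
Then n·(2, −13, −11) − 168 = −36.
|n| = √(576 + 576 + 144) = 36, so the distance is |-36|/36 = 1.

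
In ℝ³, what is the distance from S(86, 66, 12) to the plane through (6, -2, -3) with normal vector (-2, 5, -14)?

2

The plane has equation n·(r − (6, -2, -3)) = 0, i.e. n·r = 20.
Then n·(86, 66, 12) - 20 = -30.
|n| = √(4 + 25 + 196) = 15, so the distance is |-30|/15 = 2.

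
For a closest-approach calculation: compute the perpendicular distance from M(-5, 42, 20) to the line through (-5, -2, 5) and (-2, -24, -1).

A direction vector is d = (3, -22, -6).
AP = (0, 44, 15); AP·d = -1058, |AP|² = 2161, |d|² = 529.
distance² = |AP|² − (AP·d)²/|d|² = 2161 − 1119364/529 = 45, so the distance is 3√5.

3√5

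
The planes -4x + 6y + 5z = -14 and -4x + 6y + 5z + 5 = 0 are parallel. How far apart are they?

9√77/77

Both planes have normal n = (-4, 6, 5), |n| = √77. Any point on the first plane is at distance |(-5) − (-14)|/|n| = 9/√77 = 9√77/77 from the second.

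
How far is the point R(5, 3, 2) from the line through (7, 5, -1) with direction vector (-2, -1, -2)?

√17

Direction vector d = (-2, -1, -2).
AP = (-2, -2, 3); AP·d = 0, |AP|² = 17, |d|² = 9.
distance² = |AP|² − (AP·d)²/|d|² = 17 − 0/9 = 17, so the distance is √17.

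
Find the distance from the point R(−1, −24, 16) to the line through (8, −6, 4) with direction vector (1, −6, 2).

6√5

Direction vector d = (1, −6, 2).
AP = (−9, −18, 12); AP·d = 123, |AP|² = 549, |d|² = 41.
distance² = |AP|² − (AP·d)²/|d|² = 549 − 15129/41 = 180, so the distance is 6√5.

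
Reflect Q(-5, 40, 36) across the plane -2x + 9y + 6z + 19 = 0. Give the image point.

n = (-2, 9, 6), |n|² = 121, n·Q − (-19) = 605, so t = 605/121 = 5.
Foot F = Q − 5·n = (5, -5, 6); the reflection is 2F − Q = (15, -50, -24).

(15, -50, -24)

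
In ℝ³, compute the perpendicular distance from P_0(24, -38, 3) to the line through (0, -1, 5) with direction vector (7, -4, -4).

√653

Direction vector d = (7, -4, -4).
AP = (24, -37, -2); AP·d = 324, |AP|² = 1949, |d|² = 81.
distance² = |AP|² − (AP·d)²/|d|² = 1949 − 104976/81 = 653, so the distance is √653.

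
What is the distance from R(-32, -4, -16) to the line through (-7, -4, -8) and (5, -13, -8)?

17

A direction vector is d = (12, -9, 0).
AP = (-25, 0, -8); AP·d = -300, |AP|² = 689, |d|² = 225.
distance² = |AP|² − (AP·d)²/|d|² = 689 − 90000/225 = 289, so the distance is 17.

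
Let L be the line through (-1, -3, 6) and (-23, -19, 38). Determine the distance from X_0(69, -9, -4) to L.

A direction vector is d = (-22, -16, 32).
AP = (70, -6, -10); AP·d = -1764, |AP|² = 5036, |d|² = 1764.
distance² = |AP|² − (AP·d)²/|d|² = 5036 − 3111696/1764 = 3272, so the distance is 2√818.

2√818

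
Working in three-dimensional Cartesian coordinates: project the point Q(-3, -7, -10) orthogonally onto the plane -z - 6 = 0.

(-3, -7, -6)

The perpendicular from Q has direction n = (0, 0, -1): r = (-3, -7, -10) + μ(0, 0, -1).
Substitute into the plane: n·(Q + μn) = 6 gives 10 + 1μ = 6, so μ = -4.
Foot = (-3, -7, -10) + (-4)·(0, 0, -1) = (-3, -7, -6).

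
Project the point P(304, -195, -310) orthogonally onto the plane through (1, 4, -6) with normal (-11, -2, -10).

(4637/15, -2911/15, -916/3)

The perpendicular from P has direction n = (-11, -2, -10): r = (304, -195, -310) + λ(-11, -2, -10).
Substitute into the plane: n·(P + λn) = 41 gives 146 + 225λ = 41, so λ = -7/15.
Foot = (304, -195, -310) + (-7/15)·(-11, -2, -10) = (4637/15, -2911/15, -916/3).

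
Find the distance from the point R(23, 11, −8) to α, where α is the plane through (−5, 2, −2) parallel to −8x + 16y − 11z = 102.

2/3

Parallel planes share the normal n = (−8, 16, −11); since (−5, 2, −2) lies on the plane, its equation is −8x + 16y − 11z = 94.
Then n·(23, 11, −8) − 94 = −14.
|n| = √(64 + 256 + 121) = 21, so the distance is |-14|/21 = 2/3.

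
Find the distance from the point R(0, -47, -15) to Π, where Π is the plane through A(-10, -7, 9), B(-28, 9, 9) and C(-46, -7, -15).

8/17

AB = (-18, 16, 0) and AC = (-36, 0, -24), so a normal is n = AB × AC = (-384, -432, 576).
n = (-384, -432, 576); n·P − 12048 = -384; |n| = 816; distance = 384/816 = 8/17.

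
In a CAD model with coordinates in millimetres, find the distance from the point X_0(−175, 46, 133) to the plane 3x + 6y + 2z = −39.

8

n = (3, 6, 2); n·P − (-39) = 56; |n| = 7; distance = 56/7 = 8.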